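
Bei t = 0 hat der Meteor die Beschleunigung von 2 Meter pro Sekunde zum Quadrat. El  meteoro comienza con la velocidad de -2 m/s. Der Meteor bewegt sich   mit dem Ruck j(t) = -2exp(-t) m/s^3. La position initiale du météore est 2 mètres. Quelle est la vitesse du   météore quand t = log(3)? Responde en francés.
En partant du jerk j(t) = -2·exp(-t), nous prenons 2 primitives. En intégrant le jerk et en utilisant la condition initiale a(0) = 2, nous obtenons a(t) = 2·exp(-t). La primitive de l'accélération, avec v(0) = -2, donne la vitesse: v(t) = -2·exp(-t). En utilisant v(t) = -2·exp(-t) et en substituant t = log(3), nous trouvons v = -2/3.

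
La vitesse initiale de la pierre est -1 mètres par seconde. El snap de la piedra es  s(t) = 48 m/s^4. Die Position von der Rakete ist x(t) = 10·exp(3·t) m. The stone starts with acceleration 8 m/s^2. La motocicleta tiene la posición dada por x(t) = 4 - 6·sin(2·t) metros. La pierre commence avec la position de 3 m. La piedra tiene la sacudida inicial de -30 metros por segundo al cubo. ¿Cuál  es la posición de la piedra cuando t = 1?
Debemos encontrar la antiderivada de nuestra ecuación del snap s(t) = 48 4 veces. Integrando el snap y usando la condición inicial j(0) = -30, obtenemos j(t) = 48·t - 30. La integral de la sacudida es la aceleración. Usando a(0) = 8, obtenemos a(t) = 24·t^2 - 30·t + 8. La integral de la aceleración, con v(0) = -1, da la velocidad: v(t) = 8·t^3 - 15·t^2 + 8·t - 1. Tomando ∫v(t)dt y aplicando x(0) = 3, encontramos x(t) = 2·t^4 - 5·t^3 + 4·t^2 - t + 3. De la ecuación de la posición x(t) = 2·t^4 - 5·t^3 + 4·t^2 - t + 3, sustituimos t = 1 para obtener x = 3.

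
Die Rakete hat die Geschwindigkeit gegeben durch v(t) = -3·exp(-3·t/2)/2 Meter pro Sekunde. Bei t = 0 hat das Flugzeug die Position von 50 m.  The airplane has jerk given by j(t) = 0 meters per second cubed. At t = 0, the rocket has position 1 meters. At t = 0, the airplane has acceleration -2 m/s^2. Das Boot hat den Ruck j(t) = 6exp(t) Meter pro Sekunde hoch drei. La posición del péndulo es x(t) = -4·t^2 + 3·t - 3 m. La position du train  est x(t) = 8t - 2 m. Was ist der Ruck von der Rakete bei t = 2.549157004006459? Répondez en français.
En partant de la vitesse v(t) = -3·exp(-3·t/2)/2, nous prenons 2 dérivées. En prenant d/dt de v(t), nous trouvons a(t) = 9·exp(-3·t/2)/4. En prenant d/dt de a(t), nous trouvons j(t) = -27·exp(-3·t/2)/8. En utilisant j(t) = -27·exp(-3·t/2)/8 et en substituant t = 2.549157004006459, nous trouvons j = -0.0737303926350740.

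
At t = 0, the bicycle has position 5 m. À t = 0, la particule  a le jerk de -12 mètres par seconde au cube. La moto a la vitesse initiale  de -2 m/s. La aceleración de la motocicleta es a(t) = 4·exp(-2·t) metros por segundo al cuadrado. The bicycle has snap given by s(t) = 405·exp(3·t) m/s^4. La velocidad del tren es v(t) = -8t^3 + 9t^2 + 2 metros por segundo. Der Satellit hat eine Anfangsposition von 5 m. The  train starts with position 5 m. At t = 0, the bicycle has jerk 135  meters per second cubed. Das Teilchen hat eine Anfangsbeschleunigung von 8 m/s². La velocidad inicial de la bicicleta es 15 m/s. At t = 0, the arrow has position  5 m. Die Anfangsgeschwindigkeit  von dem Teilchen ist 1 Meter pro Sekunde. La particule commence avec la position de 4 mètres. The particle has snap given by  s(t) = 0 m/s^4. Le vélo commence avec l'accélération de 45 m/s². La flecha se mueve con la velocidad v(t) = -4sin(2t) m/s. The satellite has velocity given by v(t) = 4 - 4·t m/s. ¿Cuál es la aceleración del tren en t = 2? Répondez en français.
Nous devons dériver notre équation de la vitesse v(t) = -8·t^3 + 9·t^2 + 2 1 fois. La dérivée de la vitesse donne l'accélération: a(t) = -24·t^2 + 18·t. De l'équation de l'accélération a(t) = -24·t^2 + 18·t, nous substituons t = 2 pour obtenir a = -60.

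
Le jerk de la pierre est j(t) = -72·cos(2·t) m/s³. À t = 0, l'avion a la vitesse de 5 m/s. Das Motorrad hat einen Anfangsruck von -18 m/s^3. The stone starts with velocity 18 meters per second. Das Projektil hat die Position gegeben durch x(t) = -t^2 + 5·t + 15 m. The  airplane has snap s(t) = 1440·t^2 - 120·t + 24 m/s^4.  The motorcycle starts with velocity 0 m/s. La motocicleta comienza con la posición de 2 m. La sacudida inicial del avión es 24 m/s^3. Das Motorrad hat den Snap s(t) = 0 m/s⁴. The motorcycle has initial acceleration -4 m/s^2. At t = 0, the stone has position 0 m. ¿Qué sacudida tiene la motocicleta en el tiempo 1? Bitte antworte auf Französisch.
Nous devons intégrer notre équation du snap s(t) = 0 1 fois. En intégrant le snap et en utilisant la condition initiale j(0) = -18, nous obtenons j(t) = -18. Nous avons le jerk j(t) = -18. En substituant t = 1: j(1) = -18.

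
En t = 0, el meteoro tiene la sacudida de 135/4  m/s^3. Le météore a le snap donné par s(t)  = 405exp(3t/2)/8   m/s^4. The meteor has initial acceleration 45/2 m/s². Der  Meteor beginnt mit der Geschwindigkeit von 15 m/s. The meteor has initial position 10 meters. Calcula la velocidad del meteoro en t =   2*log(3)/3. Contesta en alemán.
Ausgehend von dem Snap s(t) = 405·exp(3·t/2)/8, nehmen wir 3 Stammfunktionen. Mit ∫s(t)dt und Anwendung von j(0) = 135/4, finden wir j(t) = 135·exp(3·t/2)/4. Das Integral von dem Ruck ist die Beschleunigung. Mit a(0) = 45/2 erhalten wir a(t) = 45·exp(3·t/2)/2. Die Stammfunktion von der Beschleunigung ist die Geschwindigkeit. Mit v(0) = 15 erhalten wir v(t) = 15·exp(3·t/2). Mit v(t) = 15·exp(3·t/2) und Einsetzen von t = 2*log(3)/3, finden wir v = 45.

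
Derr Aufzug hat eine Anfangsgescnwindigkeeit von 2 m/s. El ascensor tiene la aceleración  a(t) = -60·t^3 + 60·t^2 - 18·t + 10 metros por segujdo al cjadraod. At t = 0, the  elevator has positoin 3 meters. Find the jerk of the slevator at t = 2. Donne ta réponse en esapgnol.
Partiendo de la aceleración a(t) = -60·t^3 + 60·t^2 - 18·t + 10, tomamos 1 derivada. La derivada de la aceleración da la sacudida: j(t) = -180·t^2 + 120·t - 18. Usando j(t) = -180·t^2 + 120·t - 18 y sustituyendo t = 2, encontramos j = -498.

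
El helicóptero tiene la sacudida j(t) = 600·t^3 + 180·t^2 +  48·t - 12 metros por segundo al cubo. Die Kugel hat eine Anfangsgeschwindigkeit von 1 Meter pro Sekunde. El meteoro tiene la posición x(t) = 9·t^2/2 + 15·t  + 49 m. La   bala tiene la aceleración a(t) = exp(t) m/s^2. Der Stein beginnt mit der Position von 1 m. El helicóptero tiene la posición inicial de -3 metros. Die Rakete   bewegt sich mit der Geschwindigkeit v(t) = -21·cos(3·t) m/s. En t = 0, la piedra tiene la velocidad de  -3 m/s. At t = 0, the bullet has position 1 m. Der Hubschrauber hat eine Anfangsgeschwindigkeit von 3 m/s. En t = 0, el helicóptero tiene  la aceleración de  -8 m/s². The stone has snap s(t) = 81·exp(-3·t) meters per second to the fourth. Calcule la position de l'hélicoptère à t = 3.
Nous devons trouver l'intégrale de notre équation du jerk j(t) = 600·t^3 + 180·t^2 + 48·t - 12 3 fois. En intégrant le jerk et en utilisant la condition initiale a(0) = -8, nous obtenons a(t) = 150·t^4 + 60·t^3 + 24·t^2 - 12·t - 8. La primitive de l'accélération est la vitesse. En utilisant v(0) = 3, nous obtenons v(t) = 30·t^5 + 15·t^4 + 8·t^3 - 6·t^2 - 8·t + 3. L'intégrale de la vitesse est la position. En utilisant x(0) = -3, nous obtenons x(t) = 5·t^6 + 3·t^5 + 2·t^4 - 2·t^3 - 4·t^2 + 3·t - 3. En utilisant x(t) = 5·t^6 + 3·t^5 + 2·t^4 - 2·t^3 - 4·t^2 + 3·t - 3 et en substituant t = 3, nous trouvons x = 4452.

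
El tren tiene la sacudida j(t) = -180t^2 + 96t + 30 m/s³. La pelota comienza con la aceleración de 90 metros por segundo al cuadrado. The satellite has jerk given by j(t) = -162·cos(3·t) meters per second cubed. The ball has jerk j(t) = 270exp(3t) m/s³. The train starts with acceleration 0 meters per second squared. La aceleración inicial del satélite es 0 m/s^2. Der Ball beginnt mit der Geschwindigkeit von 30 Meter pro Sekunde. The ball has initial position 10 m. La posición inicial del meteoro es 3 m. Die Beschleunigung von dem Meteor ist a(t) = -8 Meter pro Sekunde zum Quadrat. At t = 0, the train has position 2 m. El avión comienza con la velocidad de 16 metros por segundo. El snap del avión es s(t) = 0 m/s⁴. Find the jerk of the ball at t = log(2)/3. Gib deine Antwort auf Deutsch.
Mit j(t) = 270·exp(3·t) und Einsetzen von t = log(2)/3, finden wir j = 540.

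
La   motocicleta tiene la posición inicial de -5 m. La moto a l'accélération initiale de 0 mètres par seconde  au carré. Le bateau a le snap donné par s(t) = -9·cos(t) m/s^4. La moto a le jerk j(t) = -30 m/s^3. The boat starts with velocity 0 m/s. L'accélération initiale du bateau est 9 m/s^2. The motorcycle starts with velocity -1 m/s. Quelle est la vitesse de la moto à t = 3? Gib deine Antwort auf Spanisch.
Debemos encontrar la antiderivada de nuestra ecuación de la sacudida j(t) = -30 2 veces. Integrando la sacudida y usando la condición inicial a(0) = 0, obtenemos a(t) = -30·t. Integrando la aceleración y usando la condición inicial v(0) = -1, obtenemos v(t) = -15·t^2 - 1. Usando v(t) = -15·t^2 - 1 y sustituyendo t = 3, encontramos v = -136.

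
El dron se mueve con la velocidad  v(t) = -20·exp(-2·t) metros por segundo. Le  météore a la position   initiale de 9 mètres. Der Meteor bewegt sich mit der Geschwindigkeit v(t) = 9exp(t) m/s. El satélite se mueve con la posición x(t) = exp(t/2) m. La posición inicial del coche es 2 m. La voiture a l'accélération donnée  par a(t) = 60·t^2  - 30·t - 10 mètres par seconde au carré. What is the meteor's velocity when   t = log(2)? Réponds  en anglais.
We have velocity v(t) = 9·exp(t). Substituting t = log(2): v(log(2)) = 18.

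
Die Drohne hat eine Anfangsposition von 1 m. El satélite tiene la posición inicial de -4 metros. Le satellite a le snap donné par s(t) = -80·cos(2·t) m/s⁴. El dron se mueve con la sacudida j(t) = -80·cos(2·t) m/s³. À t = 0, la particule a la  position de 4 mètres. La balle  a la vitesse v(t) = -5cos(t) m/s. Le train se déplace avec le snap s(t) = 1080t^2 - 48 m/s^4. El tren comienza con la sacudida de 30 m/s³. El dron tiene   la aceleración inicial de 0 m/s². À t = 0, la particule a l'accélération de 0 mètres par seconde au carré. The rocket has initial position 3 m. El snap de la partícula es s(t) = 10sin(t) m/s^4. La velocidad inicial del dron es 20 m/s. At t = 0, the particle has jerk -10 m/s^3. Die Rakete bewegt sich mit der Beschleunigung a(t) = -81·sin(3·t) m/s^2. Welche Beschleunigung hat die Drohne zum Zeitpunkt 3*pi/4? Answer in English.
To solve this, we need to take 1 antiderivative of our jerk equation j(t) = -80·cos(2·t). Finding the integral of j(t) and using a(0) = 0: a(t) = -40·sin(2·t). From the given acceleration equation a(t) = -40·sin(2·t), we substitute t = 3*pi/4 to get a = 40.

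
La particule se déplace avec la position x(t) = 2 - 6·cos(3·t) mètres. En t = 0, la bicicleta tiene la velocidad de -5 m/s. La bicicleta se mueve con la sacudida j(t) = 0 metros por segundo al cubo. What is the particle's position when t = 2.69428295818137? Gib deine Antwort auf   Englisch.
From the given position equation x(t) = 2 - 6·cos(3·t), we substitute t = 2.69428295818137 to get x = 3.36124668629664.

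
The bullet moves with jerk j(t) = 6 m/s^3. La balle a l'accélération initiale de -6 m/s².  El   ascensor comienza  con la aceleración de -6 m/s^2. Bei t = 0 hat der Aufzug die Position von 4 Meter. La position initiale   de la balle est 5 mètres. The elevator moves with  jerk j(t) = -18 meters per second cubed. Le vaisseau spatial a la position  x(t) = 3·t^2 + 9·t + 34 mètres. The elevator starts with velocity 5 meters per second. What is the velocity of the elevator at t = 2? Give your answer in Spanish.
Debemos encontrar la integral de nuestra ecuación de la sacudida j(t) = -18 2 veces. Tomando ∫j(t)dt y aplicando a(0) = -6, encontramos a(t) = -18·t - 6. La integral de la aceleración, con v(0) = 5, da la velocidad: v(t) = -9·t^2 - 6·t + 5. Usando v(t) = -9·t^2 - 6·t + 5 y sustituyendo t = 2, encontramos v = -43.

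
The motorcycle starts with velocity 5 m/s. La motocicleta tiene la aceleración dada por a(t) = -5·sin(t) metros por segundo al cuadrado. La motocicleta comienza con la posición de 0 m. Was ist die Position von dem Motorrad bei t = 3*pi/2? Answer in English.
We must find the integral of our acceleration equation a(t) = -5·sin(t) 2 times. The antiderivative of acceleration, with v(0) = 5, gives velocity: v(t) = 5·cos(t). Taking ∫v(t)dt and applying x(0) = 0, we find x(t) = 5·sin(t). Using x(t) = 5·sin(t) and substituting t = 3*pi/2, we find x = -5.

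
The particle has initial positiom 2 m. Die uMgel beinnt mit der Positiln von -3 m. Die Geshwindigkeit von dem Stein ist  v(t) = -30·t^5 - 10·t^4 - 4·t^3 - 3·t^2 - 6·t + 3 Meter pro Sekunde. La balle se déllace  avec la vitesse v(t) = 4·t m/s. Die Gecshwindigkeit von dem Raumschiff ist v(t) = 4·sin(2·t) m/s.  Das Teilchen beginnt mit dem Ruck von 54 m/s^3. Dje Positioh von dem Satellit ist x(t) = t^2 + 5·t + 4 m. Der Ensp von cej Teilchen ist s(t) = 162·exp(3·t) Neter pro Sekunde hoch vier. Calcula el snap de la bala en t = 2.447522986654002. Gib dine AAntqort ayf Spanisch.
Para resolver esto, necesitamos tomar 3 derivadas de nuestra ecuación de la velocidad v(t) = 4·t. Derivando la velocidad, obtenemos la aceleración: a(t) = 4. Tomando d/dt de a(t), encontramos j(t) = 0. Derivando la sacudida, obtenemos el snap: s(t) = 0. Tenemos el snap s(t) = 0. Sustituyendo t = 2.447522986654002: s(2.447522986654002) = 0.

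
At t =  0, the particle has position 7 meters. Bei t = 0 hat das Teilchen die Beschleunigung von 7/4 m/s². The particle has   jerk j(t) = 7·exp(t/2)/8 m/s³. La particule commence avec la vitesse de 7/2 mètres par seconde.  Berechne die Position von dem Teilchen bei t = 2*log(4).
Um dies zu lösen, müssen wir 3 Stammfunktionen unserer Gleichung für den Ruck j(t) = 7·exp(t/2)/8 finden. Durch Integration von dem Ruck und Verwendung der Anfangsbedingung a(0) = 7/4, erhalten wir a(t) = 7·exp(t/2)/4. Mit ∫a(t)dt und Anwendung von v(0) = 7/2, finden wir v(t) = 7·exp(t/2)/2. Mit ∫v(t)dt und Anwendung von x(0) = 7, finden wir x(t) = 7·exp(t/2). Wir haben die Position x(t) = 7·exp(t/2). Durch Einsetzen von t = 2*log(4): x(2*log(4)) = 28.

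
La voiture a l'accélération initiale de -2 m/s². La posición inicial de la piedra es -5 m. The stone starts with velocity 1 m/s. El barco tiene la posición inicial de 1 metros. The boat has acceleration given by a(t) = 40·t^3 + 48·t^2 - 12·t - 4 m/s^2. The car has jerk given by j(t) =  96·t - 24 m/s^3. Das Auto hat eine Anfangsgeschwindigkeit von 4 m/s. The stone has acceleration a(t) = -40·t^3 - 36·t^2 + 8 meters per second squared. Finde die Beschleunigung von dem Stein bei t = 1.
Mit a(t) = -40·t^3 - 36·t^2 + 8 und Einsetzen von t = 1, finden wir a = -68.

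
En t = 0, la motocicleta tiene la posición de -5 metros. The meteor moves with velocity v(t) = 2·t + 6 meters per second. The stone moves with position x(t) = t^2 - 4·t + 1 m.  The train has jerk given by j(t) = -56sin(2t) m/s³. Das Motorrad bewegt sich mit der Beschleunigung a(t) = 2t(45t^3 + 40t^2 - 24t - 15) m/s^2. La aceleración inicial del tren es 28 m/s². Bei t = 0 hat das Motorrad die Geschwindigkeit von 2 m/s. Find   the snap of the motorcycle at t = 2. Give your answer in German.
Um dies zu lösen, müssen wir 2 Ableitungen unserer Gleichung für die Beschleunigung a(t) = 2·t·(45·t^3 + 40·t^2 - 24·t - 15) nehmen. Mit d/dt von a(t) finden wir j(t) = 90·t^3 + 80·t^2 + 2·t·(135·t^2 + 80·t - 24) - 48·t - 30. Durch Ableiten von dem Ruck erhalten wir den Snap: s(t) = 540·t^2 + 2·t·(270·t + 80) + 320·t - 96. Mit s(t) = 540·t^2 + 2·t·(270·t + 80) + 320·t - 96 und Einsetzen von t = 2, finden wir s = 5184.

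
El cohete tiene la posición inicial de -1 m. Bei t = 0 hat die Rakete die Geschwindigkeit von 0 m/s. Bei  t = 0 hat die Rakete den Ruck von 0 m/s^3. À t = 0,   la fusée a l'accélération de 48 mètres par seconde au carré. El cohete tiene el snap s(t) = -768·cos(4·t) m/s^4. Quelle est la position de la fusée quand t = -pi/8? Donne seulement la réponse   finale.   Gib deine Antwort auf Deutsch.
x(-pi/8) = 2.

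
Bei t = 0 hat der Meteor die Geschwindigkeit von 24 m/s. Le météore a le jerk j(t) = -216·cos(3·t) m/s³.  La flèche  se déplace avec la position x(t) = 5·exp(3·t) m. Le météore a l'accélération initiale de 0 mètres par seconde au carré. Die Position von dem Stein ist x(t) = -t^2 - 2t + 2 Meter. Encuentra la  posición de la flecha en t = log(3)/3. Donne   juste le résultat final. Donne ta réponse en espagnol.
En t = log(3)/3, x = 15.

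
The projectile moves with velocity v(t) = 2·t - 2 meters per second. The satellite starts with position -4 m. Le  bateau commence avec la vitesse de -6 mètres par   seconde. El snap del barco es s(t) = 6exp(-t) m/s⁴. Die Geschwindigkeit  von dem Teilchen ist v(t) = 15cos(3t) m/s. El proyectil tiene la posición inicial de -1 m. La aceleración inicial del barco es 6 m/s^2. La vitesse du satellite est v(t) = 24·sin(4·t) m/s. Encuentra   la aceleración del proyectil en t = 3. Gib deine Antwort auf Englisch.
To solve this, we need to take 1 derivative of our velocity equation v(t) = 2·t - 2. Taking d/dt of v(t), we find a(t) = 2. Using a(t) = 2 and substituting t = 3, we find a = 2.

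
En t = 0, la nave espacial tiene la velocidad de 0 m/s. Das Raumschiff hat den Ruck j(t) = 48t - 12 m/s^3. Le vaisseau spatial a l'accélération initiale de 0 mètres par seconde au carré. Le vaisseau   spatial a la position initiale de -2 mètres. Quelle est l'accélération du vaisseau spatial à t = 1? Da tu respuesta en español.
Partiendo de la sacudida j(t) = 48·t - 12, tomamos 1 antiderivada. Tomando ∫j(t)dt y aplicando a(0) = 0, encontramos a(t) = 12·t·(2·t - 1). De la ecuación de la aceleración a(t) = 12·t·(2·t - 1), sustituimos t = 1 para obtener a = 12.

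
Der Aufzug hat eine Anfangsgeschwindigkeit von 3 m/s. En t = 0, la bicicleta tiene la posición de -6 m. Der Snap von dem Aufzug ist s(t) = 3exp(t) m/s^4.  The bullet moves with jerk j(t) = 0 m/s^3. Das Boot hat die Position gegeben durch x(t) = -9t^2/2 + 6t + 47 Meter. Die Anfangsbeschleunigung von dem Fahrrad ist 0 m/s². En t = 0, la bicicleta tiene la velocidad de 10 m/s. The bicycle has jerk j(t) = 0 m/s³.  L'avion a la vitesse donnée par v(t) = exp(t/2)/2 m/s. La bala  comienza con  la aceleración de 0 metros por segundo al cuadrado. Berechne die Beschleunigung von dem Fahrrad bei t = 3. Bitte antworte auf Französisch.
Nous devons intégrer notre équation du jerk j(t) = 0 1 fois. L'intégrale du jerk est l'accélération. En utilisant a(0) = 0, nous obtenons a(t) = 0. Nous avons l'accélération a(t) = 0. En substituant t = 3: a(3) = 0.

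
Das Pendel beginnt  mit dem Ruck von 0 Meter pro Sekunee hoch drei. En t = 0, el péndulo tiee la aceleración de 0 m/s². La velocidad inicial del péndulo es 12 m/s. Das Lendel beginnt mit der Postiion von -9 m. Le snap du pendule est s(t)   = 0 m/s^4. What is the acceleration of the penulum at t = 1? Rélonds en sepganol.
Partiendo del snap s(t) = 0, tomamos 2 integrales. Integrando el snap y usando la condición inicial j(0) = 0, obtenemos j(t) = 0. La antiderivada de la sacudida, con a(0) = 0, da la aceleración: a(t) = 0. Tenemos la aceleración a(t) = 0. Sustituyendo t = 1: a(1) = 0.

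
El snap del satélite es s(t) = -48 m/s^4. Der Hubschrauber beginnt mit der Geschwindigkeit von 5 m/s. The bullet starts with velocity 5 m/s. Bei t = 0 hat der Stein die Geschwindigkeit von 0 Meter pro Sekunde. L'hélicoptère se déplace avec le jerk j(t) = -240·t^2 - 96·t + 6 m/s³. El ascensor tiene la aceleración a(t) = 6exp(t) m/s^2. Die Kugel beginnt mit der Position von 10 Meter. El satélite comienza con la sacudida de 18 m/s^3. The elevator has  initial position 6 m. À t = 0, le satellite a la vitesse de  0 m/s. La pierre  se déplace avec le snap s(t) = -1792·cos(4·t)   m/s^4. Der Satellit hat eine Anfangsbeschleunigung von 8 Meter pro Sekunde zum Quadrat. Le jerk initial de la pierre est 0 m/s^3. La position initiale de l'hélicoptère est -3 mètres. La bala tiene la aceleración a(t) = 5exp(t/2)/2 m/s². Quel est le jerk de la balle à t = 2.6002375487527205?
Nous devons dériver notre équation de l'accélération a(t) = 5·exp(t/2)/2 1 fois. En dérivant l'accélération, nous obtenons le jerk: j(t) = 5·exp(t/2)/4. Nous avons le jerk j(t) = 5·exp(t/2)/4. En substituant t = 2.6002375487527205: j(2.6002375487527205) = 4.58716563990710.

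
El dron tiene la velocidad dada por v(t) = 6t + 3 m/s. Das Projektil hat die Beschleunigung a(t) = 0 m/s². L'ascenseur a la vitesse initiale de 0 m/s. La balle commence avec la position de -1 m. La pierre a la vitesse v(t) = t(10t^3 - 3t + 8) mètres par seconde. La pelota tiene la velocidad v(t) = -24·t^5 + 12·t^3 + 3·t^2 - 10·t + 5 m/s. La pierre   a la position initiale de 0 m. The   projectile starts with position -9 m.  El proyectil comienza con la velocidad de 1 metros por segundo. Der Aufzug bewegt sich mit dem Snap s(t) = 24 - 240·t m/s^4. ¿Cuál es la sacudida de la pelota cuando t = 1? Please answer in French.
En partant de la vitesse v(t) = -24·t^5 + 12·t^3 + 3·t^2 - 10·t + 5, nous prenons 2 dérivées. En dérivant la vitesse, nous obtenons l'accélération: a(t) = -120·t^4 + 36·t^2 + 6·t - 10. En prenant d/dt de a(t), nous trouvons j(t) = -480·t^3 + 72·t + 6. En utilisant j(t) = -480·t^3 + 72·t + 6 et en substituant t = 1, nous trouvons j = -402.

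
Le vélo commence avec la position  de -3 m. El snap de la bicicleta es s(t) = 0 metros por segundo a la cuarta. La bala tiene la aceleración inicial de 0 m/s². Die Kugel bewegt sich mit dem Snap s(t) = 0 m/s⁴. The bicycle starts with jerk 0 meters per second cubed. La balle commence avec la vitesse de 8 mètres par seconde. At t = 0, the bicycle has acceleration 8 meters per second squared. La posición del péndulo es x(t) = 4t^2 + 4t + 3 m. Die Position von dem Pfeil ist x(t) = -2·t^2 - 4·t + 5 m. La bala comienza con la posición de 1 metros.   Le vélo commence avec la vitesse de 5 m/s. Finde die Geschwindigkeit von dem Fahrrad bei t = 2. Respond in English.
We must find the antiderivative of our snap equation s(t) = 0 3 times. The integral of snap, with j(0) = 0, gives jerk: j(t) = 0. The antiderivative of jerk, with a(0) = 8, gives acceleration: a(t) = 8. The integral of acceleration, with v(0) = 5, gives velocity: v(t) = 8·t + 5. Using v(t) = 8·t + 5 and substituting t = 2, we find v = 21.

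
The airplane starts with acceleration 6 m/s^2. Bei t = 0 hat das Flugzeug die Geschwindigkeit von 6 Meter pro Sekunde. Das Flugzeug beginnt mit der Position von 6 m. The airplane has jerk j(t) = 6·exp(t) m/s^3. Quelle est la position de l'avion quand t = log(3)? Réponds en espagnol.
Para resolver esto, necesitamos tomar 3 integrales de nuestra ecuación de la sacudida j(t) = 6·exp(t). Tomando ∫j(t)dt y aplicando a(0) = 6, encontramos a(t) = 6·exp(t). La integral de la aceleración es la velocidad. Usando v(0) = 6, obtenemos v(t) = 6·exp(t). Integrando la velocidad y usando la condición inicial x(0) = 6, obtenemos x(t) = 6·exp(t). Tenemos la posición x(t) = 6·exp(t). Sustituyendo t = log(3): x(log(3)) = 18.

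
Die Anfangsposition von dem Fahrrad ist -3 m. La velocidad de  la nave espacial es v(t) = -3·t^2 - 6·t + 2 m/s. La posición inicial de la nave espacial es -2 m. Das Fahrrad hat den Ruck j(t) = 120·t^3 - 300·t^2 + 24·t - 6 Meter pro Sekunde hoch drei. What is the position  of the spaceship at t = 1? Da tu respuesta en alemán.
Ausgehend von der Geschwindigkeit v(t) = -3·t^2 - 6·t + 2, nehmen wir 1 Stammfunktion. Die Stammfunktion von der Geschwindigkeit ist die Position. Mit x(0) = -2 erhalten wir x(t) = -t^3 - 3·t^2 + 2·t - 2. Aus der Gleichung für die Position x(t) = -t^3 - 3·t^2 + 2·t - 2, setzen wir t = 1 ein und erhalten x = -4.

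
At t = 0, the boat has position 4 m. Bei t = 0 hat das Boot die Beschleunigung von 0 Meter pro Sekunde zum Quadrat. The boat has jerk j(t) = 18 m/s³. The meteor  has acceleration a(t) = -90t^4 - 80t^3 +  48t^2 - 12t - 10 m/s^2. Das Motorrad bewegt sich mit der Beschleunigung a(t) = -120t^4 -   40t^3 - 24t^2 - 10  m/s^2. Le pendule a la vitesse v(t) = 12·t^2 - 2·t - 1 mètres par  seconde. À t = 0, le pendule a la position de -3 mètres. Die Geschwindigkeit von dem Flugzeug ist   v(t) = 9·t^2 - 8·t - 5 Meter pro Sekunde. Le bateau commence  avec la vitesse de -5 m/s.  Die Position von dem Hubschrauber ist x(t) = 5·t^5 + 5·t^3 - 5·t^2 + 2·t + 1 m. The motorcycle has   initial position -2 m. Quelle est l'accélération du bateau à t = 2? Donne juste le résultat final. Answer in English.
At t = 2, a = 36.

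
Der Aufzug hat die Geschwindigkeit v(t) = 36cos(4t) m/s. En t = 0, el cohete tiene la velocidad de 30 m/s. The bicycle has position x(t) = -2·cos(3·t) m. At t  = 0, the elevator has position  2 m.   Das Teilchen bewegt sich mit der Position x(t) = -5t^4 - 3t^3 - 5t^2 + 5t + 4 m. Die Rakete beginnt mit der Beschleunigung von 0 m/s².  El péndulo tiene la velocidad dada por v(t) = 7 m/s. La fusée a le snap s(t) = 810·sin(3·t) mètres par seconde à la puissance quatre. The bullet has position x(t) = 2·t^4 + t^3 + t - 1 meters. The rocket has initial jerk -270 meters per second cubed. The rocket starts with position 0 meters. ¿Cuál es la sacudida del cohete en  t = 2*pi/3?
Debemos encontrar la antiderivada de nuestra ecuación del snap s(t) = 810·sin(3·t) 1 vez. La integral del snap es la sacudida. Usando j(0) = -270, obtenemos j(t) = -270·cos(3·t). Tenemos la sacudida j(t) = -270·cos(3·t). Sustituyendo t = 2*pi/3: j(2*pi/3) = -270.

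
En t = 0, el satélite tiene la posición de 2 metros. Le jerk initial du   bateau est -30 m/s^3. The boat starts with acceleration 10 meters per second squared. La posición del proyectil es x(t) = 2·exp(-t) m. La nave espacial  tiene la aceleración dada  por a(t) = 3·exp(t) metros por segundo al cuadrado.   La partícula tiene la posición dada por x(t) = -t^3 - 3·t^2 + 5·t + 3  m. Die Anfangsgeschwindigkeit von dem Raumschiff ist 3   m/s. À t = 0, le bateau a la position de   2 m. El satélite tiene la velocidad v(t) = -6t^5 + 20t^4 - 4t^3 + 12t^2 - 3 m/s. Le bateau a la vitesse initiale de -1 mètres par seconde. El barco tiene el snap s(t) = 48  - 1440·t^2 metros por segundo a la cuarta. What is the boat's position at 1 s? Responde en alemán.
Ausgehend von dem Snap s(t) = 48 - 1440·t^2, nehmen wir 4 Integrale. Durch Integration von dem Snap und Verwendung der Anfangsbedingung j(0) = -30, erhalten wir j(t) = -480·t^3 + 48·t - 30. Das Integral von dem Ruck, mit a(0) = 10, ergibt die Beschleunigung: a(t) = -120·t^4 + 24·t^2 - 30·t + 10. Durch Integration von der Beschleunigung und Verwendung der Anfangsbedingung v(0) = -1, erhalten wir v(t) = -24·t^5 + 8·t^3 - 15·t^2 + 10·t - 1. Durch Integration von der Geschwindigkeit und Verwendung der Anfangsbedingung x(0) = 2, erhalten wir x(t) = -4·t^6 + 2·t^4 - 5·t^3 + 5·t^2 - t + 2. Aus der Gleichung für die Position x(t) = -4·t^6 + 2·t^4 - 5·t^3 + 5·t^2 - t + 2, setzen wir t = 1 ein und erhalten x = -1.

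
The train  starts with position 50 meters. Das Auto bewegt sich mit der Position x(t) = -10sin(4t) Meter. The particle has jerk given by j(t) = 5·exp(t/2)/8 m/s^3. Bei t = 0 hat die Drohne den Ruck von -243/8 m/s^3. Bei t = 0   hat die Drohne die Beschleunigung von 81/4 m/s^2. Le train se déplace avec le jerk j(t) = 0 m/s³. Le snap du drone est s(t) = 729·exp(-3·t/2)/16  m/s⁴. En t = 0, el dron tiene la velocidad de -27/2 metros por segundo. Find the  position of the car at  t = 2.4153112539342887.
Using x(t) = -10·sin(4·t) and substituting t = 2.4153112539342887, we find x = 2.34269466428175.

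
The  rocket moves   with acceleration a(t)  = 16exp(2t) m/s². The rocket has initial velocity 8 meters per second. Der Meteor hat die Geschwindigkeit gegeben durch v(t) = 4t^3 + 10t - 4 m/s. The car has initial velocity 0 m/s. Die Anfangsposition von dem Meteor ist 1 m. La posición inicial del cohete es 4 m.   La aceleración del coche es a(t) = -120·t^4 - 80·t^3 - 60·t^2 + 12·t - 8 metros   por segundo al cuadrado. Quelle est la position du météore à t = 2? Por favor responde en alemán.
Um dies zu lösen, müssen wir 1 Integral unserer Gleichung für die Geschwindigkeit v(t) = 4·t^3 + 10·t - 4 finden. Die Stammfunktion von der Geschwindigkeit, mit x(0) = 1, ergibt die Position: x(t) = t^4 + 5·t^2 - 4·t + 1. Mit x(t) = t^4 + 5·t^2 - 4·t + 1 und Einsetzen von t = 2, finden wir x = 29.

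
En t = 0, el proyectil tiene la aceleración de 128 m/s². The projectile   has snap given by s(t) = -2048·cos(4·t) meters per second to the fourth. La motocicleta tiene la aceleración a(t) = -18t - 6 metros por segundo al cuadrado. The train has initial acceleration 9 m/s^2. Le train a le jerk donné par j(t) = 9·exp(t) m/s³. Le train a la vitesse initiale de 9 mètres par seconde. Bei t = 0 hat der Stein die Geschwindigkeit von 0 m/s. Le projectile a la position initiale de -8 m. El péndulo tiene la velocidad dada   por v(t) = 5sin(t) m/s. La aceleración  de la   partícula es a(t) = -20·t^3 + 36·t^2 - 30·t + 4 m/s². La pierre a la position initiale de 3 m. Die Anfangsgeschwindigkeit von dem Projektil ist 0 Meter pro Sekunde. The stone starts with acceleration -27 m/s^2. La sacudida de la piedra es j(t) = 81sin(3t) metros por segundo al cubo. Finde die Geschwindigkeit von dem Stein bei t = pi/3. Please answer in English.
To find the answer, we compute 2 integrals of j(t) = 81·sin(3·t). Integrating jerk and using the initial condition a(0) = -27, we get a(t) = -27·cos(3·t). Taking ∫a(t)dt and applying v(0) = 0, we find v(t) = -9·sin(3·t). Using v(t) = -9·sin(3·t) and substituting t = pi/3, we find v = 0.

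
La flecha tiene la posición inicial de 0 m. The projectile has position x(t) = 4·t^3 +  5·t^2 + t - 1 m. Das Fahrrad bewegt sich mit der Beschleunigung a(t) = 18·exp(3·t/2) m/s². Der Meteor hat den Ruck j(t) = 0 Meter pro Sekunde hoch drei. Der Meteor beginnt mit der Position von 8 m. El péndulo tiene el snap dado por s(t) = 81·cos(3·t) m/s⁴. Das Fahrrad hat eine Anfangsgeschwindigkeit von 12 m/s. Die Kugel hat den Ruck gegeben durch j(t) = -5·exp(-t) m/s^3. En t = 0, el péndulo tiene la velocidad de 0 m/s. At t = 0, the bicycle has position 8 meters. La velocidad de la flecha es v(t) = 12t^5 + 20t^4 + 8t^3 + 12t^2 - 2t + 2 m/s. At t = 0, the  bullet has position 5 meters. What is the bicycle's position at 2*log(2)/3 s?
Starting from acceleration a(t) = 18·exp(3·t/2), we take 2 antiderivatives. Finding the antiderivative of a(t) and using v(0) = 12: v(t) = 12·exp(3·t/2). The antiderivative of velocity, with x(0) = 8, gives position: x(t) = 8·exp(3·t/2). We have position x(t) = 8·exp(3·t/2). Substituting t = 2*log(2)/3: x(2*log(2)/3) = 16.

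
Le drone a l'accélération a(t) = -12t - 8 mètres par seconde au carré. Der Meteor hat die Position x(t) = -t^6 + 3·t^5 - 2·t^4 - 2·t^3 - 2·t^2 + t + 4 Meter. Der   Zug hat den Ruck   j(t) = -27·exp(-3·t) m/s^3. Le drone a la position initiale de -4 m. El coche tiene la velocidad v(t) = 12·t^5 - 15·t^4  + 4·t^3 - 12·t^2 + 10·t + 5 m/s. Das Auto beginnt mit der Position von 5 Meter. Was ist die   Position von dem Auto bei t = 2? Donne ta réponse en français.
Pour résoudre ceci, nous devons prendre 1 primitive de notre équation de la vitesse v(t) = 12·t^5 - 15·t^4 + 4·t^3 - 12·t^2 + 10·t + 5. La primitive de la vitesse est la position. En utilisant x(0) = 5, nous obtenons x(t) = 2·t^6 - 3·t^5 + t^4 - 4·t^3 + 5·t^2 + 5·t + 5. De l'équation de la position x(t) = 2·t^6 - 3·t^5 + t^4 - 4·t^3 + 5·t^2 + 5·t + 5, nous substituons t = 2 pour obtenir x = 51.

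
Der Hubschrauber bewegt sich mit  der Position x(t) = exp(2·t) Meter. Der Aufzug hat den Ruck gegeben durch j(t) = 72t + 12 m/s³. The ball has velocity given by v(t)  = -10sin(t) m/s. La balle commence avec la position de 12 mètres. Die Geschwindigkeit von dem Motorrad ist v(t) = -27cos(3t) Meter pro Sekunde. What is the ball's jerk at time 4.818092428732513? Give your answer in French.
En partant de la vitesse v(t) = -10·sin(t), nous prenons 2 dérivées. En prenant d/dt de v(t), nous trouvons a(t) = -10·cos(t). La dérivée de l'accélération donne le jerk: j(t) = 10·sin(t). En utilisant j(t) = 10·sin(t) et en substituant t = 4.818092428732513, nous trouvons j = -9.94418590267695.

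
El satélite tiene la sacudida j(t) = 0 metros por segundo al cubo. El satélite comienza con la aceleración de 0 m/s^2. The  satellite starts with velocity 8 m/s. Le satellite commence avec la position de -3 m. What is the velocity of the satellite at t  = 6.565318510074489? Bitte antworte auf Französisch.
Nous devons trouver l'intégrale de notre équation du jerk j(t) = 0 2 fois. En intégrant le jerk et en utilisant la condition initiale a(0) = 0, nous obtenons a(t) = 0. La primitive de l'accélération est la vitesse. En utilisant v(0) = 8, nous obtenons v(t) = 8. De l'équation de la vitesse v(t) = 8, nous substituons t = 6.565318510074489 pour obtenir v = 8.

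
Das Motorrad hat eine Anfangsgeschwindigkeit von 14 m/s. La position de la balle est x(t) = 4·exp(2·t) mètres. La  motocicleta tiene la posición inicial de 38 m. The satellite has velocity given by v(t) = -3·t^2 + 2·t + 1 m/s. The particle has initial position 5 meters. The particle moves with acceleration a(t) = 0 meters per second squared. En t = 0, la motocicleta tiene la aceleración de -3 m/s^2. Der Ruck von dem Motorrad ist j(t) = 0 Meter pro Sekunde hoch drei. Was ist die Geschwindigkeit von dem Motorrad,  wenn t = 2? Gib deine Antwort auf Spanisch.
Para resolver esto, necesitamos tomar 2 integrales de nuestra ecuación de la sacudida j(t) = 0. Integrando la sacudida y usando la condición inicial a(0) = -3, obtenemos a(t) = -3. Tomando ∫a(t)dt y aplicando v(0) = 14, encontramos v(t) = 14 - 3·t. De la ecuación de la velocidad v(t) = 14 - 3·t, sustituimos t = 2 para obtener v = 8.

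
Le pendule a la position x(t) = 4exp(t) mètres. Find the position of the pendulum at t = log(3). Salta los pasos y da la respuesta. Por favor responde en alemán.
Die Antwort ist 12.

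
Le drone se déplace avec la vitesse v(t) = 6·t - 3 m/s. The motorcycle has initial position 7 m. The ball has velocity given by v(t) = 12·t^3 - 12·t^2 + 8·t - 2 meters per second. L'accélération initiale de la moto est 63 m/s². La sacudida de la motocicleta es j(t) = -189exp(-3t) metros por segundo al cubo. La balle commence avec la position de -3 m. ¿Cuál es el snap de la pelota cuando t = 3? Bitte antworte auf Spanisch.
Para resolver esto, necesitamos tomar 3 derivadas de nuestra ecuación de la velocidad v(t) = 12·t^3 - 12·t^2 + 8·t - 2. La derivada de la velocidad da la aceleración: a(t) = 36·t^2 - 24·t + 8. La derivada de la aceleración da la sacudida: j(t) = 72·t - 24. La derivada de la sacudida da el snap: s(t) = 72. Tenemos el snap s(t) = 72. Sustituyendo t = 3: s(3) = 72.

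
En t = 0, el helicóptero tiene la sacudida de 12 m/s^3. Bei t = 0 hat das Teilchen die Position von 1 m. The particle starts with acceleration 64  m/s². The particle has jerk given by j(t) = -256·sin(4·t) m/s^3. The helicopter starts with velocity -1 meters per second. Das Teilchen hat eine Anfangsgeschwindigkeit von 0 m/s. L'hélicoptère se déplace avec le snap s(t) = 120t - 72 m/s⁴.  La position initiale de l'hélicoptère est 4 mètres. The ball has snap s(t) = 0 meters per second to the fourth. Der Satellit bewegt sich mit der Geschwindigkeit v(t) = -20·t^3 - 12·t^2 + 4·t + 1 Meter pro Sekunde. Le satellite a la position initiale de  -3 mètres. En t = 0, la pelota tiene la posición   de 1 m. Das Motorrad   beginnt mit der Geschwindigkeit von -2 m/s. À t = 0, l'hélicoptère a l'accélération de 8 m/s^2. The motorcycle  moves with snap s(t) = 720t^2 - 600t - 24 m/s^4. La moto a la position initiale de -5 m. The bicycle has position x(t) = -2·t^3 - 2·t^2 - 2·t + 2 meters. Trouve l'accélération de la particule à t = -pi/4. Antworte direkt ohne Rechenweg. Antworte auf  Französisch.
À t = -pi/4, a = -64.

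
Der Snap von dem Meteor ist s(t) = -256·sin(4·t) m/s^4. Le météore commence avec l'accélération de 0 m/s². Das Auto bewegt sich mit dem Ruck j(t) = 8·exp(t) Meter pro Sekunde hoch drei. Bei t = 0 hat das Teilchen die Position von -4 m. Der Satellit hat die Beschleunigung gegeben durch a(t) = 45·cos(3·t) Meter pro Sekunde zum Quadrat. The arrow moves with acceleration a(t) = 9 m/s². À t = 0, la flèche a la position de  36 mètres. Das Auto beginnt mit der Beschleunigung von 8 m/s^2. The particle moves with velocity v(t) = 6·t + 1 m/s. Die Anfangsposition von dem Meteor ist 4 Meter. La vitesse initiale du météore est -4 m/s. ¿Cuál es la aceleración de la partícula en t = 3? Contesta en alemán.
Um dies zu lösen, müssen wir 1 Ableitung unserer Gleichung für die Geschwindigkeit v(t) = 6·t + 1 nehmen. Mit d/dt von v(t) finden wir a(t) = 6. Mit a(t) = 6 und Einsetzen von t = 3, finden wir a = 6.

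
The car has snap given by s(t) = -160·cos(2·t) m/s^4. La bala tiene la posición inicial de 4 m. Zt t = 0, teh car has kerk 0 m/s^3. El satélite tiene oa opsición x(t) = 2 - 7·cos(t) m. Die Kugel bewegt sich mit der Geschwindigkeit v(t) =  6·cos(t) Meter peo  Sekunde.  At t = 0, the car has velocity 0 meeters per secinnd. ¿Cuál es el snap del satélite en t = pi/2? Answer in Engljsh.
To solve this, we need to take 4 derivatives of our position equation x(t) = 2 - 7·cos(t). The derivative of position gives velocity: v(t) = 7·sin(t). Differentiating velocity, we get acceleration: a(t) = 7·cos(t). The derivative of acceleration gives jerk: j(t) = -7·sin(t). Differentiating jerk, we get snap: s(t) = -7·cos(t). We have snap s(t) = -7·cos(t). Substituting t = pi/2: s(pi/2) = 0.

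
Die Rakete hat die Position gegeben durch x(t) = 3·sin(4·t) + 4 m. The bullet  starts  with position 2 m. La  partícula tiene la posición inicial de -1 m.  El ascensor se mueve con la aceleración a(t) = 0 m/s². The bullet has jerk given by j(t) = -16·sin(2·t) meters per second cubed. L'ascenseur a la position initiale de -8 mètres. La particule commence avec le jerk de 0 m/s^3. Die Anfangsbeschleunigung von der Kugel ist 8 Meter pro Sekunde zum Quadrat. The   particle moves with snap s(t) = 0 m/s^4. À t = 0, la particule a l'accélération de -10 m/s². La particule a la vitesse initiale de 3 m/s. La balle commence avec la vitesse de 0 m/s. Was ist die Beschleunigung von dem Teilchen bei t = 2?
Wir müssen unsere Gleichung für den Snap s(t) = 0 2-mal integrieren. Die Stammfunktion von dem Snap, mit j(0) = 0, ergibt den Ruck: j(t) = 0. Das Integral von dem Ruck, mit a(0) = -10, ergibt die Beschleunigung: a(t) = -10. Mit a(t) = -10 und Einsetzen von t = 2, finden wir a = -10.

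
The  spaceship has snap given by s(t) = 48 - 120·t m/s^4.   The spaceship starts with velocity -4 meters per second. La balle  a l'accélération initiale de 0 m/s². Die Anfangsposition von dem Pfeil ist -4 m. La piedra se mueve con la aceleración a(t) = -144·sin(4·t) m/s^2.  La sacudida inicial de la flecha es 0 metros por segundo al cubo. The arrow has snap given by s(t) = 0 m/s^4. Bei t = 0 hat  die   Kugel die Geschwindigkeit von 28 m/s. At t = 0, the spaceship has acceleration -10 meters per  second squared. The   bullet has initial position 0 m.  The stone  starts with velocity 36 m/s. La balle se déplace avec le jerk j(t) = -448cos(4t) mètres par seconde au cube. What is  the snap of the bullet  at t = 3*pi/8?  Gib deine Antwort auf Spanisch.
Partiendo de la sacudida j(t) = -448·cos(4·t), tomamos 1 derivada. Tomando d/dt de j(t), encontramos s(t) = 1792·sin(4·t). De la ecuación del snap s(t) = 1792·sin(4·t), sustituimos t = 3*pi/8 para obtener s = -1792.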